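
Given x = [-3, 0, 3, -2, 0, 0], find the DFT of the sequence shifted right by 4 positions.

Time shift by 4: X_shifted[k] = ω_6^(4k) · X[k]
Shifted x = [3, -2, 0, 0, -3, 0]

DFT(x[n-4]) = [-2, 3.5000-0.8660i, 5.5000+4.3301i, 2, 5.5000-4.3301i, 3.5000+0.8660i]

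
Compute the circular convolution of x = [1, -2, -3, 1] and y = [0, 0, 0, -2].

(x ⊛ y)[n] = Σ(m=0 to 3) x[m] · y[(n-m) mod 4]

Computing each output sample:
(x ⊛ y)[0] = 4
(x ⊛ y)[1] = 6
(x ⊛ y)[2] = -2
(x ⊛ y)[3] = -2

x ⊛ y = [4, 6, -2, -2]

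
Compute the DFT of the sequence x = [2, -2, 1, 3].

X[k] = Σ(n=0 to 3) x[n] · ω_4^(nk)
where ω_4 = e^(-2πi/4)

Computing each X[k]:
X[0] = 4
X[1] = 1+5i
X[2] = 2
X[3] = 1-5i

X = [4, 1+5i, 2, 1-5i]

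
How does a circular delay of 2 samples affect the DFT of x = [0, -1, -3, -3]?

Time shift by 2: X_shifted[k] = ω_4^(2k) · X[k]
Shifted x = [-3, -3, 0, -1]

DFT(x[n-2]) = [-7, -3+2i, 1, -3-2i]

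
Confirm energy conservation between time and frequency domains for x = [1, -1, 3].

Time domain:
Σ|x[n]|² = |1|² + |-1|² + |3|² = 11.0000

Frequency domain:
(1/3)Σ|X[k]|² = (1/3)(|3|² + |3.4641i|² + |-3.4641i|²) = (1/3)·33.0000 = 11.0000

Both sides agree, confirming Parseval's theorem.

Σ|x[n]|² = (1/N)Σ|X[k]|² = 11.0000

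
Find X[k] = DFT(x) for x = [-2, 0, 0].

X[k] = Σ(n=0 to 2) x[n] · ω_3^(nk)
where ω_3 = e^(-2πi/3)

Computing each X[k]:
X[0] = -2
X[1] = -2
X[2] = -2

X = [-2, -2, -2]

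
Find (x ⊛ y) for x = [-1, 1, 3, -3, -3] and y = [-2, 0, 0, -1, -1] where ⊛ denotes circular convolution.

(x ⊛ y)[n] = Σ(m=0 to 4) x[m] · y[(n-m) mod 5]

Computing each output sample:
(x ⊛ y)[0] = -2
(x ⊛ y)[1] = -2
(x ⊛ y)[2] = 0
(x ⊛ y)[3] = 10
(x ⊛ y)[4] = 6

x ⊛ y = [-2, -2, 0, 10, 6]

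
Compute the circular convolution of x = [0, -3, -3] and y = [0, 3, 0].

(x ⊛ y)[n] = Σ(m=0 to 2) x[m] · y[(n-m) mod 3]

Computing each output sample:
(x ⊛ y)[0] = -9
(x ⊛ y)[1] = 0
(x ⊛ y)[2] = -9

x ⊛ y = [-9, 0, -9]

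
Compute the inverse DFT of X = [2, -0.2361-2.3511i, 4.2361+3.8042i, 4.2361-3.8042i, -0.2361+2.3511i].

x[n] = (1/5) Σ(k=0 to 4) X[k] · e^(2πikn/5)

Computing each x[n]:
x[0] = 2
x[1] = -1
x[2] = 3
x[3] = -1
x[4] = -1

x = [2, -1, 3, -1, -1]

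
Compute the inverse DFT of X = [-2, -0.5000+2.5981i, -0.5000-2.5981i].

x[n] = (1/3) Σ(k=0 to 2) X[k] · e^(2πikn/3)

Computing each x[n]:
x[0] = -1
x[1] = -2
x[2] = 1

x = [-1, -2, 1]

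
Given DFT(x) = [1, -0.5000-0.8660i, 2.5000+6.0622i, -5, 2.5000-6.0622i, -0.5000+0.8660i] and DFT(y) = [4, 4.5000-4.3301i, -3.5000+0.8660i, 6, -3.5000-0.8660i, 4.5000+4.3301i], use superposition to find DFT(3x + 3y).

By linearity: DFT(3x + 3y) = 3·DFT(x) + 3·DFT(y)
= 3·[1, -0.5000-0.8660i, 2.5000+6.0622i, -5, 2.5000-6.0622i, -0.5000+0.8660i] + 3·[4, 4.5000-4.3301i, -3.5000+0.8660i, 6, -3.5000-0.8660i, 4.5000+4.3301i]

Computing element-wise:
Z[0] = 3·(1) + 3·(4) = 15
Z[1] = 3·(-0.5000-0.8660i) + 3·(4.5000-4.3301i) = 12.0000-15.5883i
Z[2] = 3·(2.5000+6.0622i) + 3·(-3.5000+0.8660i) = -3.0000+20.7846i
Z[3] = 3·(-5) + 3·(6) = 3
Z[4] = 3·(2.5000-6.0622i) + 3·(-3.5000-0.8660i) = -3.0000-20.7846i
Z[5] = 3·(-0.5000+0.8660i) + 3·(4.5000+4.3301i) = 12.0000+15.5883i

DFT(3x + 3y) = 3·X + 3·Y = [15, 12.0000-15.5883i, -3.0000+20.7846i, 3, -3.0000-20.7846i, 12.0000+15.5883i]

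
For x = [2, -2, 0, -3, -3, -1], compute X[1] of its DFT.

X[1] = Σ(n=0 to 5) x[n] · ω_6^(1n) where ω_6 = e^(-2πi/6)
= (2)·ω_6^0 + (-2)·ω_6^1 + (0)·ω_6^2 + (-3)·ω_6^3 + (-3)·ω_6^4 + (-1)·ω_6^5

X[1] = 5.0000-1.7321i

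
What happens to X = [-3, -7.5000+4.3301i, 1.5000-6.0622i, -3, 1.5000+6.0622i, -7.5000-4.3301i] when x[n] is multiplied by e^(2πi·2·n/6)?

Modulation property: DFT(ω_6^(-2n)·x[n]) = X[(k-2) mod 6], so circularly shift X by 2 positions.

X[k-2] = [1.5000+6.0622i, -7.5000-4.3301i, -3, -7.5000+4.3301i, 1.5000-6.0622i, -3]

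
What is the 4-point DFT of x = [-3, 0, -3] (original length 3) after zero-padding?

Original 3-point DFT: [-6, -1.5000-2.5981i, -1.5000+2.5981i]
Zero-padded 4-point DFT provides frequency interpolation.

DFT_4([x, 0, ...]) = [-6, 0, -6, 0]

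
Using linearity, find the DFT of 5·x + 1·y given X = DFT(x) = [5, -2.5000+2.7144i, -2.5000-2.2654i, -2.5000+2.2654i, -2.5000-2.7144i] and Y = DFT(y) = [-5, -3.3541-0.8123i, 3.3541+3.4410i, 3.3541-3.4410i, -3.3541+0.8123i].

By linearity: DFT(5x + 1y) = 5·DFT(x) + 1·DFT(y)
= 5·[5, -2.5000+2.7144i, -2.5000-2.2654i, -2.5000+2.2654i, -2.5000-2.7144i] + 1·[-5, -3.3541-0.8123i, 3.3541+3.4410i, 3.3541-3.4410i, -3.3541+0.8123i]

Computing element-wise:
Z[0] = 5·(5) + 1·(-5) = 20
Z[1] = 5·(-2.5000+2.7144i) + 1·(-3.3541-0.8123i) = -15.8541+12.7597i
Z[2] = 5·(-2.5000-2.2654i) + 1·(3.3541+3.4410i) = -9.1459-7.8860i
Z[3] = 5·(-2.5000+2.2654i) + 1·(3.3541-3.4410i) = -9.1459+7.8860i
Z[4] = 5·(-2.5000-2.7144i) + 1·(-3.3541+0.8123i) = -15.8541-12.7597i

DFT(5x + 1y) = 5·X + 1·Y = [20, -15.8541+12.7597i, -9.1459-7.8860i, -9.1459+7.8860i, -15.8541-12.7597i]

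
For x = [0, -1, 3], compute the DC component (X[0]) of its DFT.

X[0] = Σ(n=0 to 2) x[n] · ω_3^0 = Σ x[n]
= (0) + (-1) + (3)

X[0] = 2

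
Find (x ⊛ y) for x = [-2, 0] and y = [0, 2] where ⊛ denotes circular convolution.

(x ⊛ y)[n] = Σ(m=0 to 1) x[m] · y[(n-m) mod 2]

Computing each output sample:
(x ⊛ y)[0] = 0
(x ⊛ y)[1] = -4

x ⊛ y = [0, -4]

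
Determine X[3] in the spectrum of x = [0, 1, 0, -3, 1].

X[3] = Σ(n=0 to 4) x[n] · ω_5^(3n) where ω_5 = e^(-2πi/5)
= (0)·ω_5^0 + (1)·ω_5^3 + (0)·ω_5^6 + (-3)·ω_5^9 + (1)·ω_5^12

X[3] = -2.5451-2.8532i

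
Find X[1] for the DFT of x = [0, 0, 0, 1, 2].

X[1] = Σ(n=0 to 4) x[n] · ω_5^(1n) where ω_5 = e^(-2πi/5)
= (0)·ω_5^0 + (0)·ω_5^1 + (0)·ω_5^2 + (1)·ω_5^3 + (2)·ω_5^4

X[1] = -0.1910+2.4899i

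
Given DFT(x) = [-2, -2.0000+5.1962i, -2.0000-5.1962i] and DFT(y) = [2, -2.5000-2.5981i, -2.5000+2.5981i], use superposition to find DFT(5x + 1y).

By linearity: DFT(5x + 1y) = 5·DFT(x) + 1·DFT(y)
= 5·[-2, -2.0000+5.1962i, -2.0000-5.1962i] + 1·[2, -2.5000-2.5981i, -2.5000+2.5981i]

Computing element-wise:
Z[0] = 5·(-2) + 1·(2) = -8
Z[1] = 5·(-2.0000+5.1962i) + 1·(-2.5000-2.5981i) = -12.5000+23.3829i
Z[2] = 5·(-2.0000-5.1962i) + 1·(-2.5000+2.5981i) = -12.5000-23.3829i

DFT(5x + 1y) = 5·X + 1·Y = [-8, -12.5000+23.3829i, -12.5000-23.3829i]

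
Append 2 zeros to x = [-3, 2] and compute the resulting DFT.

Original 2-point DFT: [-1, -5]
Zero-padded 4-point DFT provides frequency interpolation.

DFT_4([x, 0, ...]) = [-1, -3-2i, -5, -3+2i]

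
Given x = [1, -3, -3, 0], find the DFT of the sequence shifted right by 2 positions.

Time shift by 2: X_shifted[k] = ω_4^(2k) · X[k]
Shifted x = [-3, 0, 1, -3]

DFT(x[n-2]) = [-5, -4-3i, 1, -4+3i]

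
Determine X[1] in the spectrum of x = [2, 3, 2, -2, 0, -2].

X[1] = Σ(n=0 to 5) x[n] · ω_6^(1n) where ω_6 = e^(-2πi/6)
= (2)·ω_6^0 + (3)·ω_6^1 + (2)·ω_6^2 + (-2)·ω_6^3 + (0)·ω_6^4 + (-2)·ω_6^5

X[1] = 3.5000-6.0622i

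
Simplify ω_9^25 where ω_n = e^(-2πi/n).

Since ω_9^9 = 1, powers reduce modulo 9.
25 mod 9 = 7
So ω_9^25 = ω_9^7 = e^(-2πi·7/9)

ω_9^25 = ω_9^7 = 0.1736+0.9848i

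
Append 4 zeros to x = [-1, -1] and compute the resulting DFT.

Original 2-point DFT: [-2, 0]
Zero-padded 6-point DFT provides frequency interpolation.

DFT_6([x, 0, ...]) = [-2, -1.5000+0.8660i, -0.5000+0.8660i, 0, -0.5000-0.8660i, -1.5000-0.8660i]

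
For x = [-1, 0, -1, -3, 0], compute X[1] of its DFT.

X[1] = Σ(n=0 to 4) x[n] · ω_5^(1n) where ω_5 = e^(-2πi/5)
= (-1)·ω_5^0 + (0)·ω_5^1 + (-1)·ω_5^2 + (-3)·ω_5^3 + (0)·ω_5^4

X[1] = 2.2361-1.1756i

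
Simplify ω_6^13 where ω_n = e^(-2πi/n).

Since ω_6^6 = 1, powers reduce modulo 6.
13 mod 6 = 1
So ω_6^13 = ω_6^1 = e^(-2πi·1/6)

ω_6^13 = ω_6^1 = 0.5000-0.8660i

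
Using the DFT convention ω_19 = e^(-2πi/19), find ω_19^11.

ω_19^11 = e^(-2πi·11/19)
= cos(-2π·11/19) + i·sin(-2π·11/19)
= cos(-22π/19) + i·sin(-22π/19)

ω_19^11 = cos(-22π/19) + i·sin(-22π/19) = -0.8795+0.4759i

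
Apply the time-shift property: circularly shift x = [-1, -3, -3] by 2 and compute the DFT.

Time shift by 2: X_shifted[k] = ω_3^(2k) · X[k]
Shifted x = [-3, -3, -1]

DFT(x[n-2]) = [-7, -1.0000+1.7321i, -1.0000-1.7321i]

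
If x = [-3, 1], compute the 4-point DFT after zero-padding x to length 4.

Original 2-point DFT: [-2, -4]
Zero-padded 4-point DFT provides frequency interpolation.

DFT_4([x, 0, ...]) = [-2, -3-1i, -4, -3+1i]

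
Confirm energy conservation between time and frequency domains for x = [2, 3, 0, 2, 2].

Time domain:
Σ|x[n]|² = |2|² + |3|² + |0|² + |2|² + |2|² = 21.0000

Frequency domain:
(1/5)Σ|X[k]|² = (1/5)(|9|² + |1.9271+0.2245i|² + |-1.4271-2.4899i|² + |-1.4271+2.4899i|² + |1.9271-0.2245i|²) = (1/5)·105.0000 = 21.0000

Both sides agree, confirming Parseval's theorem.

Σ|x[n]|² = (1/N)Σ|X[k]|² = 21.0000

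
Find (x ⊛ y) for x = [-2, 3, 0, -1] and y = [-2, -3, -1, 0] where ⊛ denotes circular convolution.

(x ⊛ y)[n] = Σ(m=0 to 3) x[m] · y[(n-m) mod 4]

Computing each output sample:
(x ⊛ y)[0] = 7
(x ⊛ y)[1] = 1
(x ⊛ y)[2] = -7
(x ⊛ y)[3] = -1

x ⊛ y = [7, 1, -7, -1]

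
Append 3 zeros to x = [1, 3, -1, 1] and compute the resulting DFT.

Original 4-point DFT: [4, 2-2i, -4, 2+2i]
Zero-padded 7-point DFT provides frequency interpolation.

DFT_7([x, 0, ...]) = [4, 2.1920-1.8045i, 1.8569-2.5768i, -2.5489-3.0584i, -2.5489+3.0584i, 1.8569+2.5768i, 2.1920+1.8045i]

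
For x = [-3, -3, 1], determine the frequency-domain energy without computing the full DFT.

Parseval: Σ|x[n]|² = (1/N)Σ|X[k]|², so Σ|X[k]|² = N·Σ|x[n]|² = 3·19.0000

Σ|X[k]|² = N·Σ|x[n]|² = 3·19.0000 = 57.0000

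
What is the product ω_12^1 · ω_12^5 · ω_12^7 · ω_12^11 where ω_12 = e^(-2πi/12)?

The primitive 12th roots of unity are ω_12^k for k coprime to 12: k ∈ {1, 5, 7, 11}
Their product equals the constant term of the cyclotomic polynomial Φ_12(x) up to sign.
For n ≥ 3, the product of all primitive nth roots of unity is 1. (For n=1 it is 1; for n=2 it is -1.)

1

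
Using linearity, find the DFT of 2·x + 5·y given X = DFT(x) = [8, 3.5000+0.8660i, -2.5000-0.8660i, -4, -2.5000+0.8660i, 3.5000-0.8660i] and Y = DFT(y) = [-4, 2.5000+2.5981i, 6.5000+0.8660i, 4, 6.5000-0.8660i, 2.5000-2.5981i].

By linearity: DFT(2x + 5y) = 2·DFT(x) + 5·DFT(y)
= 2·[8, 3.5000+0.8660i, -2.5000-0.8660i, -4, -2.5000+0.8660i, 3.5000-0.8660i] + 5·[-4, 2.5000+2.5981i, 6.5000+0.8660i, 4, 6.5000-0.8660i, 2.5000-2.5981i]

Computing element-wise:
Z[0] = 2·(8) + 5·(-4) = -4
Z[1] = 2·(3.5000+0.8660i) + 5·(2.5000+2.5981i) = 19.5000+14.7225i
Z[2] = 2·(-2.5000-0.8660i) + 5·(6.5000+0.8660i) = 27.5000+2.5980i
Z[3] = 2·(-4) + 5·(4) = 12
Z[4] = 2·(-2.5000+0.8660i) + 5·(6.5000-0.8660i) = 27.5000-2.5980i
Z[5] = 2·(3.5000-0.8660i) + 5·(2.5000-2.5981i) = 19.5000-14.7225i

DFT(2x + 5y) = 2·X + 5·Y = [-4, 19.5000+14.7225i, 27.5000+2.5980i, 12, 27.5000-2.5980i, 19.5000-14.7225i]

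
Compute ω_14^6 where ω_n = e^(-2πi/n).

ω_14^6 = e^(-2πi·6/14)
= cos(-2π·6/14) + i·sin(-2π·6/14)
= cos(-12π/14) + i·sin(-12π/14)

ω_14^6 = cos(-12π/14) + i·sin(-12π/14) = -0.9010-0.4339i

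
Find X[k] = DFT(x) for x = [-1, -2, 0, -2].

X[k] = Σ(n=0 to 3) x[n] · ω_4^(nk)
where ω_4 = e^(-2πi/4)

Computing each X[k]:
X[0] = -5
X[1] = -1
X[2] = 3
X[3] = -1

X = [-5, -1, 3, -1]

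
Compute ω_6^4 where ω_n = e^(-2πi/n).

ω_6^4 = e^(-2πi·4/6)
= cos(-2π·4/6) + i·sin(-2π·4/6)
= cos(-8π/6) + i·sin(-8π/6)

ω_6^4 = cos(-8π/6) + i·sin(-8π/6) = -0.5000+0.8660i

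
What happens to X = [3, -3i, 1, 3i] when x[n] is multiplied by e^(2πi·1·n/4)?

Modulation property: DFT(ω_4^(-1n)·x[n]) = X[(k-1) mod 4], so circularly shift X by 1 positions.

X[k-1] = [3i, 3, -3i, 1]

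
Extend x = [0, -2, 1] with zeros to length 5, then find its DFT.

Original 3-point DFT: [-1, 0.5000+2.5981i, 0.5000-2.5981i]
Zero-padded 5-point DFT provides frequency interpolation.

DFT_5([x, 0, ...]) = [-1, -1.4271+1.3143i, 1.9271+2.1266i, 1.9271-2.1266i, -1.4271-1.3143i]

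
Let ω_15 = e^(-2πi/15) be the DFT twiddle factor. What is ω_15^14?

ω_15^14 = e^(-2πi·14/15)
= cos(-2π·14/15) + i·sin(-2π·14/15)
= cos(-28π/15) + i·sin(-28π/15)

ω_15^14 = cos(-28π/15) + i·sin(-28π/15) = 0.9135+0.4067i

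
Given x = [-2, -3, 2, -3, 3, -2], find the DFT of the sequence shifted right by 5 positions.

Time shift by 5: X_shifted[k] = ω_6^(5k) · X[k]
Shifted x = [-3, 2, -3, 3, -2, -2]

DFT(x[n-5]) = [-5, -3.5000-2.5981i, 2.5000-4.3301i, -11, 2.5000+4.3301i, -3.5000+2.5981i]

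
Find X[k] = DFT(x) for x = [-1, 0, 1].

X[k] = Σ(n=0 to 2) x[n] · ω_3^(nk)
where ω_3 = e^(-2πi/3)

Computing each X[k]:
X[0] = 0
X[1] = -1.5000+0.8660i
X[2] = -1.5000-0.8660i

X = [0, -1.5000+0.8660i, -1.5000-0.8660i]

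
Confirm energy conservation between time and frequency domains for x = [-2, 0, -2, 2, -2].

Time domain:
Σ|x[n]|² = |-2|² + |0|² + |-2|² + |2|² + |-2|² = 16.0000

Frequency domain:
(1/5)Σ|X[k]|² = (1/5)(|-4|² + |-2.6180+0.4490i|² + |-0.3820-4.9798i|² + |-0.3820+4.9798i|² + |-2.6180-0.4490i|²) = (1/5)·80.0000 = 16.0000

Both sides agree, confirming Parseval's theorem.

Σ|x[n]|² = (1/N)Σ|X[k]|² = 16.0000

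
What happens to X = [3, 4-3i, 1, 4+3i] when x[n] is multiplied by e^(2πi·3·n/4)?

Modulation property: DFT(ω_4^(-3n)·x[n]) = X[(k-3) mod 4], so circularly shift X by 3 positions.

X[k-3] = [4-3i, 1, 4+3i, 3]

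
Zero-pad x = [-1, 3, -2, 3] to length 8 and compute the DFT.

Original 4-point DFT: [3, 1, -9, 1]
Zero-padded 8-point DFT provides frequency interpolation.

DFT_8([x, 0, ...]) = [3, -1.0000-2.2426i, 1, -1.0000-6.2426i, -9, -1.0000+6.2426i, 1, -1.0000+2.2426i]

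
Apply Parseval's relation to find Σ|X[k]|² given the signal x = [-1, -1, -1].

Parseval: Σ|x[n]|² = (1/N)Σ|X[k]|², so Σ|X[k]|² = N·Σ|x[n]|² = 3·3.0000

Σ|X[k]|² = N·Σ|x[n]|² = 3·3.0000 = 9.0000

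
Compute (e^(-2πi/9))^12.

Since ω_9^9 = 1, powers reduce modulo 9.
12 mod 9 = 3
So ω_9^12 = ω_9^3 = e^(-2πi·3/9)

ω_9^12 = ω_9^3 = -0.5000-0.8660i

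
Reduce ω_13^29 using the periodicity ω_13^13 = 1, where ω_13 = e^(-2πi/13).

Since ω_13^13 = 1, powers reduce modulo 13.
29 mod 13 = 3
So ω_13^29 = ω_13^3 = e^(-2πi·3/13)

ω_13^29 = ω_13^3 = 0.1205-0.9927i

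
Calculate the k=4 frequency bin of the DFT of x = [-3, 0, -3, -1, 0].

X[4] = Σ(n=0 to 4) x[n] · ω_5^(4n) where ω_5 = e^(-2πi/5)
= (-3)·ω_5^0 + (0)·ω_5^4 + (-3)·ω_5^8 + (-1)·ω_5^12 + (0)·ω_5^16

X[4] = 0.2361-1.1756i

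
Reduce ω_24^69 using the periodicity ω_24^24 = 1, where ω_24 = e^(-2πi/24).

Since ω_24^24 = 1, powers reduce modulo 24.
69 mod 24 = 21
So ω_24^69 = ω_24^21 = e^(-2πi·21/24)

ω_24^69 = ω_24^21 = 0.7071+0.7071i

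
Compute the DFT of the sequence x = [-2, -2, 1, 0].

X[k] = Σ(n=0 to 3) x[n] · ω_4^(nk)
where ω_4 = e^(-2πi/4)

Computing each X[k]:
X[0] = -3
X[1] = -3+2i
X[2] = 1
X[3] = -3-2i

X = [-3, -3+2i, 1, -3-2i]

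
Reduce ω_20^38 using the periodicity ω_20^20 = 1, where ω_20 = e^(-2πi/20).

Since ω_20^20 = 1, powers reduce modulo 20.
38 mod 20 = 18
So ω_20^38 = ω_20^18 = e^(-2πi·18/20)

ω_20^38 = ω_20^18 = 0.8090+0.5878i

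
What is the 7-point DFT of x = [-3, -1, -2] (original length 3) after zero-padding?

Original 3-point DFT: [-6, -1.5000-0.8660i, -1.5000+0.8660i]
Zero-padded 7-point DFT provides frequency interpolation.

DFT_7([x, 0, ...]) = [-6, -3.1784+2.7317i, -0.9755+0.1072i, -3.3460-1.1298i, -3.3460+1.1298i, -0.9755-0.1072i, -3.1784-2.7317i]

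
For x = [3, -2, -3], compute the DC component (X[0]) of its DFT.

X[0] = Σ(n=0 to 2) x[n] · ω_3^0 = Σ x[n]
= (3) + (-2) + (-3)

X[0] = -2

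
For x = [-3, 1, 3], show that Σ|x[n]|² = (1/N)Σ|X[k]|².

Time domain:
Σ|x[n]|² = |-3|² + |1|² + |3|² = 19.0000

Frequency domain:
(1/3)Σ|X[k]|² = (1/3)(|1|² + |-5.0000+1.7321i|² + |-5.0000-1.7321i|²) = (1/3)·57.0000 = 19.0000

Both sides agree, confirming Parseval's theorem.

Σ|x[n]|² = (1/N)Σ|X[k]|² = 19.0000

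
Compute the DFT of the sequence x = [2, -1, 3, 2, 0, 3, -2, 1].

X[k] = Σ(n=0 to 7) x[n] · ω_8^(nk)
where ω_8 = e^(-2πi/8)

Computing each X[k]:
X[0] = 8
X[1] = -1.5355-2.8787i
X[2] = 1+1i
X[3] = 5.5355+7.1213i
X[4] = -2
X[5] = 5.5355-7.1213i
X[6] = 1-1i
X[7] = -1.5355+2.8787i

X = [8, -1.5355-2.8787i, 1+1i, 5.5355+7.1213i, -2, 5.5355-7.1213i, 1-1i, -1.5355+2.8787i]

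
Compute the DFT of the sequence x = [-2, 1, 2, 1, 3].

X[k] = Σ(n=0 to 4) x[n] · ω_5^(nk)
where ω_5 = e^(-2πi/5)

Computing each X[k]:
X[0] = 5
X[1] = -3.1910+1.3143i
X[2] = -4.3090+2.1266i
X[3] = -4.3090-2.1266i
X[4] = -3.1910-1.3143i

X = [5, -3.1910+1.3143i, -4.3090+2.1266i, -4.3090-2.1266i, -3.1910-1.3143i]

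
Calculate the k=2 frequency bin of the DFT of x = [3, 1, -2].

X[2] = Σ(n=0 to 2) x[n] · ω_3^(2n) where ω_3 = e^(-2πi/3)
= (3)·ω_3^0 + (1)·ω_3^2 + (-2)·ω_3^4

X[2] = 3.5000+2.5981i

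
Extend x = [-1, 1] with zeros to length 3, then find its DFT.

Original 2-point DFT: [0, -2]
Zero-padded 3-point DFT provides frequency interpolation.

DFT_3([x, 0, ...]) = [0, -1.5000-0.8660i, -1.5000+0.8660i]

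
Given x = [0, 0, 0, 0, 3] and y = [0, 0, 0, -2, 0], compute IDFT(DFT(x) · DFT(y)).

(x ⊛ y)[n] = Σ(m=0 to 4) x[m] · y[(n-m) mod 5]

Computing each output sample:
(x ⊛ y)[0] = 0
(x ⊛ y)[1] = 0
(x ⊛ y)[2] = -6
(x ⊛ y)[3] = 0
(x ⊛ y)[4] = 0

x ⊛ y = [0, 0, -6, 0, 0]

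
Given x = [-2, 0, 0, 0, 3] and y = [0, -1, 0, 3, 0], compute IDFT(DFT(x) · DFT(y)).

(x ⊛ y)[n] = Σ(m=0 to 4) x[m] · y[(n-m) mod 5]

Computing each output sample:
(x ⊛ y)[0] = -3
(x ⊛ y)[1] = 2
(x ⊛ y)[2] = 9
(x ⊛ y)[3] = -6
(x ⊛ y)[4] = 0

x ⊛ y = [-3, 2, 9, -6, 0]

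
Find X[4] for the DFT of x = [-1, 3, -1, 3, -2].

X[4] = Σ(n=0 to 4) x[n] · ω_5^(4n) where ω_5 = e^(-2πi/5)
= (-1)·ω_5^0 + (3)·ω_5^4 + (-1)·ω_5^8 + (3)·ω_5^12 + (-2)·ω_5^16

X[4] = -2.3090+2.4041i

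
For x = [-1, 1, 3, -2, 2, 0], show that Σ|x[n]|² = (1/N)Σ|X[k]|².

Time domain:
Σ|x[n]|² = |-1|² + |1|² + |3|² + |-2|² + |2|² + |0|² = 19.0000

Frequency domain:
(1/6)Σ|X[k]|² = (1/6)(|3|² + |-1.0000-1.7321i|² + |-6|² + |5|² + |-6|² + |-1.0000+1.7321i|²) = (1/6)·114.0000 = 19.0000

Both sides agree, confirming Parseval's theorem.

Σ|x[n]|² = (1/N)Σ|X[k]|² = 19.0000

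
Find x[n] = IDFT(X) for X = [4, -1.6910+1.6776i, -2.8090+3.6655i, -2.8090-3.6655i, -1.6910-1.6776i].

x[n] = (1/5) Σ(k=0 to 4) X[k] · e^(2πikn/5)

Computing each x[n]:
x[0] = -1
x[1] = 0
x[2] = 2
x[3] = 0
x[4] = 3

x = [-1, 0, 2, 0, 3]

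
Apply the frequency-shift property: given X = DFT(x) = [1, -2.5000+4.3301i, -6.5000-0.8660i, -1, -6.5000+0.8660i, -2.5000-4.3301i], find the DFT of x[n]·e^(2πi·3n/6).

Modulation property: DFT(ω_6^(-3n)·x[n]) = X[(k-3) mod 6], so circularly shift X by 3 positions.

X[k-3] = [-1, -6.5000+0.8660i, -2.5000-4.3301i, 1, -2.5000+4.3301i, -6.5000-0.8660i]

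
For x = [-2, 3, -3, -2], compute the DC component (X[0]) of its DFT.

X[0] = Σ(n=0 to 3) x[n] · ω_4^0 = Σ x[n]
= (-2) + (3) + (-3) + (-2)

X[0] = -4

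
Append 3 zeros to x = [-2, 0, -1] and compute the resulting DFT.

Original 3-point DFT: [-3, -1.5000-0.8660i, -1.5000+0.8660i]
Zero-padded 6-point DFT provides frequency interpolation.

DFT_6([x, 0, ...]) = [-3, -1.5000+0.8660i, -1.5000-0.8660i, -3, -1.5000+0.8660i, -1.5000-0.8660i]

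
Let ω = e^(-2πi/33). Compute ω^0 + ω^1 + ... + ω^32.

Sum of all nth roots of unity equals 0 for n > 1 (geometric series with r ≠ 1).

0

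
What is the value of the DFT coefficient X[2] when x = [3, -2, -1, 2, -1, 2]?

X[2] = Σ(n=0 to 5) x[n] · ω_6^(2n) where ω_6 = e^(-2πi/6)
= (3)·ω_6^0 + (-2)·ω_6^2 + (-1)·ω_6^4 + (2)·ω_6^6 + (-1)·ω_6^8 + (2)·ω_6^10

X[2] = 6.0000+3.4641i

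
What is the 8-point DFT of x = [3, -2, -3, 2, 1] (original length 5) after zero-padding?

Original 5-point DFT: [1, 3.5000+5.7921i, 3.5000-2.9919i, 3.5000+2.9919i, 3.5000-5.7921i]
Zero-padded 8-point DFT provides frequency interpolation.

DFT_8([x, 0, ...]) = [1, -0.8284+3.0000i, 7+4i, 4.8284-3.0000i, 1, 4.8284+3.0000i, 7-4i, -0.8284-3.0000i]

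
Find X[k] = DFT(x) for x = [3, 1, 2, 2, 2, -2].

X[k] = Σ(n=0 to 5) x[n] · ω_6^(nk)
where ω_6 = e^(-2πi/6)

Computing each X[k]:
X[0] = 8
X[1] = -1.5000-2.5981i
X[2] = 3.5000-2.5981i
X[3] = 6
X[4] = 3.5000+2.5981i
X[5] = -1.5000+2.5981i

X = [8, -1.5000-2.5981i, 3.5000-2.5981i, 6, 3.5000+2.5981i, -1.5000+2.5981i]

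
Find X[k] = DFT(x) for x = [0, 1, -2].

X[k] = Σ(n=0 to 2) x[n] · ω_3^(nk)
where ω_3 = e^(-2πi/3)

Computing each X[k]:
X[0] = -1
X[1] = 0.5000-2.5981i
X[2] = 0.5000+2.5981i

X = [-1, 0.5000-2.5981i, 0.5000+2.5981i]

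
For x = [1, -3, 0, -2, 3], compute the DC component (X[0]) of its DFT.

X[0] = Σ(n=0 to 4) x[n] · ω_5^0 = Σ x[n]
= (1) + (-3) + (0) + (-2) + (3)

X[0] = -1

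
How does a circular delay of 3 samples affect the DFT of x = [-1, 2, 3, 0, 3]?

Time shift by 3: X_shifted[k] = ω_5^(3k) · X[k]
Shifted x = [3, 0, 3, -1, 2]

DFT(x[n-3]) = [7, 2.0000-0.4490i, 2.0000+4.9798i, 2.0000-4.9798i, 2.0000+0.4490i]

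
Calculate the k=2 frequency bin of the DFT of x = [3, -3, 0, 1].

X[2] = Σ(n=0 to 3) x[n] · ω_4^(2n) where ω_4 = e^(-2πi/4)
= (3)·ω_4^0 + (-3)·ω_4^2 + (0)·ω_4^4 + (1)·ω_4^6

X[2] = 5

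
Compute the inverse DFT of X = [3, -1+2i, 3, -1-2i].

x[n] = (1/4) Σ(k=0 to 3) X[k] · e^(2πikn/4)

Computing each x[n]:
x[0] = 1
x[1] = -1
x[2] = 2
x[3] = 1

x = [1, -1, 2, 1]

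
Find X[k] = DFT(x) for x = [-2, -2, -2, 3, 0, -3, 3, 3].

X[k] = Σ(n=0 to 7) x[n] · ω_8^(nk)
where ω_8 = e^(-2πi/8)

Computing each X[k]:
X[0] = 0
X[1] = -1.2929+4.2929i
X[2] = -3+11i
X[3] = -2.7071-5.7071i
X[4] = -2
X[5] = -2.7071+5.7071i
X[6] = -3-11i
X[7] = -1.2929-4.2929i

X = [0, -1.2929+4.2929i, -3+11i, -2.7071-5.7071i, -2, -2.7071+5.7071i, -3-11i, -1.2929-4.2929i]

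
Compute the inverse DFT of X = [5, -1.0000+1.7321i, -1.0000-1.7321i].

x[n] = (1/3) Σ(k=0 to 2) X[k] · e^(2πikn/3)

Computing each x[n]:
x[0] = 1
x[1] = 1
x[2] = 3

x = [1, 1, 3]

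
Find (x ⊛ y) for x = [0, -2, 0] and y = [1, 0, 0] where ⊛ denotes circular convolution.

(x ⊛ y)[n] = Σ(m=0 to 2) x[m] · y[(n-m) mod 3]

Computing each output sample:
(x ⊛ y)[0] = 0
(x ⊛ y)[1] = -2
(x ⊛ y)[2] = 0

x ⊛ y = [0, -2, 0]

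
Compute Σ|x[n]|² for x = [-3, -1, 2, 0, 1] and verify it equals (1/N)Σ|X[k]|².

Time domain:
Σ|x[n]|² = |-3|² + |-1|² + |2|² + |0|² + |1|² = 15.0000

Frequency domain:
(1/5)Σ|X[k]|² = (1/5)(|-1|² + |-4.6180+0.7265i|² + |-2.3820+3.0777i|² + |-2.3820-3.0777i|² + |-4.6180-0.7265i|²) = (1/5)·75.0000 = 15.0000

Both sides agree, confirming Parseval's theorem.

Σ|x[n]|² = (1/N)Σ|X[k]|² = 15.0000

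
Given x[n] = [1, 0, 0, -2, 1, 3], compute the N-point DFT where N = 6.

X[k] = Σ(n=0 to 5) x[n] · ω_6^(nk)
where ω_6 = e^(-2πi/6)

Computing each X[k]:
X[0] = 3
X[1] = 4.0000+3.4641i
X[2] = -3.0000+1.7321i
X[3] = 1
X[4] = -3.0000-1.7321i
X[5] = 4.0000-3.4641i

X = [3, 4.0000+3.4641i, -3.0000+1.7321i, 1, -3.0000-1.7321i, 4.0000-3.4641i]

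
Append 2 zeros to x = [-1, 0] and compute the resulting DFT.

Original 2-point DFT: [-1, -1]
Zero-padded 4-point DFT provides frequency interpolation.

DFT_4([x, 0, ...]) = [-1, -1, -1, -1]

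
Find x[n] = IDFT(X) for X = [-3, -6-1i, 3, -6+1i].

x[n] = (1/4) Σ(k=0 to 3) X[k] · e^(2πikn/4)

Computing each x[n]:
x[0] = -3
x[1] = -1
x[2] = 3
x[3] = -2

x = [-3, -1, 3, -2]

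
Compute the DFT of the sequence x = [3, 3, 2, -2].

X[k] = Σ(n=0 to 3) x[n] · ω_4^(nk)
where ω_4 = e^(-2πi/4)

Computing each X[k]:
X[0] = 6
X[1] = 1-5i
X[2] = 4
X[3] = 1+5i

X = [6, 1-5i, 4, 1+5i]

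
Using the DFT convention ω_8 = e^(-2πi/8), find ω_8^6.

ω_8^6 = e^(-2πi·6/8)
= cos(-2π·6/8) + i·sin(-2π·6/8)
= cos(-12π/8) + i·sin(-12π/8)

ω_8^6 = cos(-12π/8) + i·sin(-12π/8) = 1i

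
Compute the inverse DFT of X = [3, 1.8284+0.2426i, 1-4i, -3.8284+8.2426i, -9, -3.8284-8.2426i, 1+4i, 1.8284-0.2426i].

x[n] = (1/8) Σ(k=0 to 7) X[k] · e^(2πikn/8)

Computing each x[n]:
x[0] = -1
x[1] = 2
x[2] = 1
x[3] = -2
x[4] = 0
x[5] = 3
x[6] = -3
x[7] = 3

x = [-1, 2, 1, -2, 0, 3, -3, 3]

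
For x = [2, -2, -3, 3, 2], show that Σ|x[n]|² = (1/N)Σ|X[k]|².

Time domain:
Σ|x[n]|² = |2|² + |-2|² + |-3|² + |3|² + |2|² = 30.0000

Frequency domain:
(1/5)Σ|X[k]|² = (1/5)(|2|² + |2.0000+7.3309i|² + |2.0000-3.3552i|² + |2.0000+3.3552i|² + |2.0000-7.3309i|²) = (1/5)·150.0000 = 30.0000

Both sides agree, confirming Parseval's theorem.

Σ|x[n]|² = (1/N)Σ|X[k]|² = 30.0000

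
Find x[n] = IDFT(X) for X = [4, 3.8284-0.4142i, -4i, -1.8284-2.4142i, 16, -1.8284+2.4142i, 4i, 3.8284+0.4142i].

x[n] = (1/8) Σ(k=0 to 7) X[k] · e^(2πikn/8)

Computing each x[n]:
x[0] = 3
x[1] = 1
x[2] = 2
x[3] = -3
x[4] = 2
x[5] = -2
x[6] = 3
x[7] = -2

x = [3, 1, 2, -3, 2, -2, 3, -2]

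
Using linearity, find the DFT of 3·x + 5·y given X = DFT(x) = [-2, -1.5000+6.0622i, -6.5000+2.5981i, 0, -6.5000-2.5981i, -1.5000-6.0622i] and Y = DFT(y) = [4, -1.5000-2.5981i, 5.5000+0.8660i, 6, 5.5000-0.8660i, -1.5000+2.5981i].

By linearity: DFT(3x + 5y) = 3·DFT(x) + 5·DFT(y)
= 3·[-2, -1.5000+6.0622i, -6.5000+2.5981i, 0, -6.5000-2.5981i, -1.5000-6.0622i] + 5·[4, -1.5000-2.5981i, 5.5000+0.8660i, 6, 5.5000-0.8660i, -1.5000+2.5981i]

Computing element-wise:
Z[0] = 3·(-2) + 5·(4) = 14
Z[1] = 3·(-1.5000+6.0622i) + 5·(-1.5000-2.5981i) = -12.0000+5.1961i
Z[2] = 3·(-6.5000+2.5981i) + 5·(5.5000+0.8660i) = 8.0000+12.1243i
Z[3] = 3·(0) + 5·(6) = 30
Z[4] = 3·(-6.5000-2.5981i) + 5·(5.5000-0.8660i) = 8.0000-12.1243i
Z[5] = 3·(-1.5000-6.0622i) + 5·(-1.5000+2.5981i) = -12.0000-5.1961i

DFT(3x + 5y) = 3·X + 5·Y = [14, -12.0000+5.1961i, 8.0000+12.1243i, 30, 8.0000-12.1243i, -12.0000-5.1961i]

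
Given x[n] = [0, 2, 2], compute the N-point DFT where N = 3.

X[k] = Σ(n=0 to 2) x[n] · ω_3^(nk)
where ω_3 = e^(-2πi/3)

Computing each X[k]:
X[0] = 4
X[1] = -2
X[2] = -2

X = [4, -2, -2]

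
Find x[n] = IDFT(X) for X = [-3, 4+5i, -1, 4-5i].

x[n] = (1/4) Σ(k=0 to 3) X[k] · e^(2πikn/4)

Computing each x[n]:
x[0] = 1
x[1] = -3
x[2] = -3
x[3] = 2

x = [1, -3, -3, 2]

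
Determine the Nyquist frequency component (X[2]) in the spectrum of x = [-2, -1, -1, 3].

X[2] = Σ(n=0 to 3) x[n] · ω_4^(2n) where ω_4 = e^(-2πi/4)
= (-2)·ω_4^0 + (-1)·ω_4^2 + (-1)·ω_4^4 + (3)·ω_4^6

X[2] = -5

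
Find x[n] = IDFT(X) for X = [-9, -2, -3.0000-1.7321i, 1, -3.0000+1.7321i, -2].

x[n] = (1/6) Σ(k=0 to 5) X[k] · e^(2πikn/6)

Computing each x[n]:
x[0] = -3
x[1] = -1
x[2] = -1
x[3] = -2
x[4] = 0
x[5] = -2

x = [-3, -1, -1, -2, 0, -2]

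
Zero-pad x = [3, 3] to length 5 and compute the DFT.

Original 2-point DFT: [6, 0]
Zero-padded 5-point DFT provides frequency interpolation.

DFT_5([x, 0, ...]) = [6, 3.9271-2.8532i, 0.5729-1.7634i, 0.5729+1.7634i, 3.9271+2.8532i]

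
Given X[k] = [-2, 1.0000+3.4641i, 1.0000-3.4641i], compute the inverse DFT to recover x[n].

x[n] = (1/3) Σ(k=0 to 2) X[k] · e^(2πikn/3)

Computing each x[n]:
x[0] = 0
x[1] = -3
x[2] = 1

x = [0, -3, 1]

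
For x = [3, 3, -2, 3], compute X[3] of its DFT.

X[3] = Σ(n=0 to 3) x[n] · ω_4^(3n) where ω_4 = e^(-2πi/4)
= (3)·ω_4^0 + (3)·ω_4^3 + (-2)·ω_4^6 + (3)·ω_4^9

X[3] = 5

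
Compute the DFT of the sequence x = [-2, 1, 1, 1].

X[k] = Σ(n=0 to 3) x[n] · ω_4^(nk)
where ω_4 = e^(-2πi/4)

Computing each X[k]:
X[0] = 1
X[1] = -3
X[2] = -3
X[3] = -3

X = [1, -3, -3, -3]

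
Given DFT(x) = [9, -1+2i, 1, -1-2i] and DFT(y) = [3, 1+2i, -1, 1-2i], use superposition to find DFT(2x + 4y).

By linearity: DFT(2x + 4y) = 2·DFT(x) + 4·DFT(y)
= 2·[9, -1+2i, 1, -1-2i] + 4·[3, 1+2i, -1, 1-2i]

Computing element-wise:
Z[0] = 2·(9) + 4·(3) = 30
Z[1] = 2·(-1+2i) + 4·(1+2i) = 2+12i
Z[2] = 2·(1) + 4·(-1) = -2
Z[3] = 2·(-1-2i) + 4·(1-2i) = 2-12i

DFT(2x + 4y) = 2·X + 4·Y = [30, 2+12i, -2, 2-12i]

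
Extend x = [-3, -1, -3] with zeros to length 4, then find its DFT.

Original 3-point DFT: [-7, -1.0000-1.7321i, -1.0000+1.7321i]
Zero-padded 4-point DFT provides frequency interpolation.

DFT_4([x, 0, ...]) = [-7, 1i, -5, -1i]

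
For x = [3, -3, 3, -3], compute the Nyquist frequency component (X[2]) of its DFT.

X[2] = Σ(n=0 to 3) x[n] · ω_4^(2n) where ω_4 = e^(-2πi/4)
= (3)·ω_4^0 + (-3)·ω_4^2 + (3)·ω_4^4 + (-3)·ω_4^6

X[2] = 12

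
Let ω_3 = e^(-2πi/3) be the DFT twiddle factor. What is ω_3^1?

ω_3^1 = e^(-2πi·1/3)
= cos(-2π·1/3) + i·sin(-2π·1/3)
= cos(-2π/3) + i·sin(-2π/3)

ω_3^1 = cos(-2π/3) + i·sin(-2π/3) = -0.5000-0.8660i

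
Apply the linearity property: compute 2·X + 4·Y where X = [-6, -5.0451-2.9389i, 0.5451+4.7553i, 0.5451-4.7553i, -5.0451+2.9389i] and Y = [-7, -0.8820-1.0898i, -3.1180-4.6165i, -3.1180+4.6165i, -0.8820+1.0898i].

By linearity: DFT(2x + 4y) = 2·DFT(x) + 4·DFT(y)
= 2·[-6, -5.0451-2.9389i, 0.5451+4.7553i, 0.5451-4.7553i, -5.0451+2.9389i] + 4·[-7, -0.8820-1.0898i, -3.1180-4.6165i, -3.1180+4.6165i, -0.8820+1.0898i]

Computing element-wise:
Z[0] = 2·(-6) + 4·(-7) = -40
Z[1] = 2·(-5.0451-2.9389i) + 4·(-0.8820-1.0898i) = -13.6182-10.2370i
Z[2] = 2·(0.5451+4.7553i) + 4·(-3.1180-4.6165i) = -11.3818-8.9554i
Z[3] = 2·(0.5451-4.7553i) + 4·(-3.1180+4.6165i) = -11.3818+8.9554i
Z[4] = 2·(-5.0451+2.9389i) + 4·(-0.8820+1.0898i) = -13.6182+10.2370i

DFT(2x + 4y) = 2·X + 4·Y = [-40, -13.6182-10.2370i, -11.3818-8.9554i, -11.3818+8.9554i, -13.6182+10.2370i]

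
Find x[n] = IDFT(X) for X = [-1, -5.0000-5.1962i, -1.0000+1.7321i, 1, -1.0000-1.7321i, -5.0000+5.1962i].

x[n] = (1/6) Σ(k=0 to 5) X[k] · e^(2πikn/6)

Computing each x[n]:
x[0] = -2
x[1] = 0
x[2] = 3
x[3] = 1
x[4] = -1
x[5] = -2

x = [-2, 0, 3, 1, -1, -2]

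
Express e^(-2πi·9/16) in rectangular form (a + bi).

ω_16^9 = e^(-2πi·9/16)
= cos(-2π·9/16) + i·sin(-2π·9/16)
= cos(-18π/16) + i·sin(-18π/16)

ω_16^9 = cos(-18π/16) + i·sin(-18π/16) = -0.9239+0.3827i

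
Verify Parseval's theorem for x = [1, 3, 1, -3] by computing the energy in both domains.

Time domain:
Σ|x[n]|² = |1|² + |3|² + |1|² + |-3|² = 20.0000

Frequency domain:
(1/4)Σ|X[k]|² = (1/4)(|2|² + |-6i|² + |2|² + |6i|²) = (1/4)·80.0000 = 20.0000

Both sides agree, confirming Parseval's theorem.

Σ|x[n]|² = (1/N)Σ|X[k]|² = 20.0000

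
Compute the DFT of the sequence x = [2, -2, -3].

X[k] = Σ(n=0 to 2) x[n] · ω_3^(nk)
where ω_3 = e^(-2πi/3)

Computing each X[k]:
X[0] = -3
X[1] = 4.5000-0.8660i
X[2] = 4.5000+0.8660i

X = [-3, 4.5000-0.8660i, 4.5000+0.8660i]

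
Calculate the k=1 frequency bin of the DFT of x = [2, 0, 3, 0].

X[1] = Σ(n=0 to 3) x[n] · ω_4^(1n) where ω_4 = e^(-2πi/4)
= (2)·ω_4^0 + (0)·ω_4^1 + (3)·ω_4^2 + (0)·ω_4^3

X[1] = -1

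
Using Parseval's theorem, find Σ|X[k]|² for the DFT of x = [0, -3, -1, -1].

Parseval: Σ|x[n]|² = (1/N)Σ|X[k]|², so Σ|X[k]|² = N·Σ|x[n]|² = 4·11.0000

Σ|X[k]|² = N·Σ|x[n]|² = 4·11.0000 = 44.0000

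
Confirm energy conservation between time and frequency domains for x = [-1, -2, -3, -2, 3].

Time domain:
Σ|x[n]|² = |-1|² + |-2|² + |-3|² + |-2|² + |3|² = 27.0000

Frequency domain:
(1/5)Σ|X[k]|² = (1/5)(|-5|² + |3.3541+5.3431i|² + |-3.3541+1.9879i|² + |-3.3541-1.9879i|² + |3.3541-5.3431i|²) = (1/5)·135.0000 = 27.0000

Both sides agree, confirming Parseval's theorem.

Σ|x[n]|² = (1/N)Σ|X[k]|² = 27.0000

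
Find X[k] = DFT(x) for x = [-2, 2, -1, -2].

X[k] = Σ(n=0 to 3) x[n] · ω_4^(nk)
where ω_4 = e^(-2πi/4)

Computing each X[k]:
X[0] = -3
X[1] = -1-4i
X[2] = -3
X[3] = -1+4i

X = [-3, -1-4i, -3, -1+4i]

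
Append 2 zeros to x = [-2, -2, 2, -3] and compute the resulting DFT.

Original 4-point DFT: [-5, -4-1i, 5, -4+1i]
Zero-padded 6-point DFT provides frequency interpolation.

DFT_6([x, 0, ...]) = [-5, -1, -5.0000+3.4641i, 5, -5.0000-3.4641i, -1]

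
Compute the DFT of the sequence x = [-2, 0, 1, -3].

X[k] = Σ(n=0 to 3) x[n] · ω_4^(nk)
where ω_4 = e^(-2πi/4)

Computing each X[k]:
X[0] = -4
X[1] = -3-3i
X[2] = 2
X[3] = -3+3i

X = [-4, -3-3i, 2, -3+3i]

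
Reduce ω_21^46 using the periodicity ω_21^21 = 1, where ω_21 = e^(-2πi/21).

Since ω_21^21 = 1, powers reduce modulo 21.
46 mod 21 = 4
So ω_21^46 = ω_21^4 = e^(-2πi·4/21)

ω_21^46 = ω_21^4 = 0.3653-0.9309i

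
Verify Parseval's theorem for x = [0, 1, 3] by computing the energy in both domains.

Time domain:
Σ|x[n]|² = |0|² + |1|² + |3|² = 10.0000

Frequency domain:
(1/3)Σ|X[k]|² = (1/3)(|4|² + |-2.0000+1.7321i|² + |-2.0000-1.7321i|²) = (1/3)·30.0000 = 10.0000

Both sides agree, confirming Parseval's theorem.

Σ|x[n]|² = (1/N)Σ|X[k]|² = 10.0000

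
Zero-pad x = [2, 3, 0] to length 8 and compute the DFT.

Original 3-point DFT: [5, 0.5000-2.5981i, 0.5000+2.5981i]
Zero-padded 8-point DFT provides frequency interpolation.

DFT_8([x, 0, ...]) = [5, 4.1213-2.1213i, 2-3i, -0.1213-2.1213i, -1, -0.1213+2.1213i, 2+3i, 4.1213+2.1213i]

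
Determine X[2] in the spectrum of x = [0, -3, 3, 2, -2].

X[2] = Σ(n=0 to 4) x[n] · ω_5^(2n) where ω_5 = e^(-2πi/5)
= (0)·ω_5^0 + (-3)·ω_5^2 + (3)·ω_5^4 + (2)·ω_5^6 + (-2)·ω_5^8

X[2] = 5.5902+1.5388i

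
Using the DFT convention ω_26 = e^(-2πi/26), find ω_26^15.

ω_26^15 = e^(-2πi·15/26)
= cos(-2π·15/26) + i·sin(-2π·15/26)
= cos(-30π/26) + i·sin(-30π/26)

ω_26^15 = cos(-30π/26) + i·sin(-30π/26) = -0.8855+0.4647i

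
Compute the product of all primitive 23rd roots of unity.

The primitive 23rd roots of unity are ω_23^k for k coprime to 23: k ∈ {1, 2, 3, 4, 5, 6, 7, 8, 9, 10, 11, 12, 13, 14, 15, 16, 17, 18, 19, 20, 21, 22}
Their product equals the constant term of the cyclotomic polynomial Φ_23(x) up to sign.
For n ≥ 3, the product of all primitive nth roots of unity is 1. (For n=1 it is 1; for n=2 it is -1.)

1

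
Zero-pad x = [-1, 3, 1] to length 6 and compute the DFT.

Original 3-point DFT: [3, -3.0000-1.7321i, -3.0000+1.7321i]
Zero-padded 6-point DFT provides frequency interpolation.

DFT_6([x, 0, ...]) = [3, -3.4641i, -3.0000-1.7321i, -3, -3.0000+1.7321i, 3.4641i]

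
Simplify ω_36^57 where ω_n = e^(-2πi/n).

Since ω_36^36 = 1, powers reduce modulo 36.
57 mod 36 = 21
So ω_36^57 = ω_36^21 = e^(-2πi·21/36)

ω_36^57 = ω_36^21 = -0.8660+0.5000i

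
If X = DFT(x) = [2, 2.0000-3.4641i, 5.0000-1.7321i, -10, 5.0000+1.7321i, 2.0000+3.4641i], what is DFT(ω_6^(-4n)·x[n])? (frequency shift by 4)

Modulation property: DFT(ω_6^(-4n)·x[n]) = X[(k-4) mod 6], so circularly shift X by 4 positions.

X[k-4] = [5.0000-1.7321i, -10, 5.0000+1.7321i, 2.0000+3.4641i, 2, 2.0000-3.4641i]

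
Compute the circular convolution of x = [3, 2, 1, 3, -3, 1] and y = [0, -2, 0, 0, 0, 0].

(x ⊛ y)[n] = Σ(m=0 to 5) x[m] · y[(n-m) mod 6]

Computing each output sample:
(x ⊛ y)[0] = -2
(x ⊛ y)[1] = -6
(x ⊛ y)[2] = -4
(x ⊛ y)[3] = -2
(x ⊛ y)[4] = -6
(x ⊛ y)[5] = 6

x ⊛ y = [-2, -6, -4, -2, -6, 6]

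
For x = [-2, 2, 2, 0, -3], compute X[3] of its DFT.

X[3] = Σ(n=0 to 4) x[n] · ω_5^(3n) where ω_5 = e^(-2πi/5)
= (-2)·ω_5^0 + (2)·ω_5^3 + (2)·ω_5^6 + (0)·ω_5^9 + (-3)·ω_5^12

X[3] = -0.5729+1.0368i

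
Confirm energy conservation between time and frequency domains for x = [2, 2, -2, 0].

Time domain:
Σ|x[n]|² = |2|² + |2|² + |-2|² + |0|² = 12.0000

Frequency domain:
(1/4)Σ|X[k]|² = (1/4)(|2|² + |4-2i|² + |-2|² + |4+2i|²) = (1/4)·48.0000 = 12.0000

Both sides agree, confirming Parseval's theorem.

Σ|x[n]|² = (1/N)Σ|X[k]|² = 12.0000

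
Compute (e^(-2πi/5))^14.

Since ω_5^5 = 1, powers reduce modulo 5.
14 mod 5 = 4
So ω_5^14 = ω_5^4 = e^(-2πi·4/5)

ω_5^14 = ω_5^4 = 0.3090+0.9511i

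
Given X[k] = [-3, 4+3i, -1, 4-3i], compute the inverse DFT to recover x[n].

x[n] = (1/4) Σ(k=0 to 3) X[k] · e^(2πikn/4)

Computing each x[n]:
x[0] = 1
x[1] = -2
x[2] = -3
x[3] = 1

x = [1, -2, -3, 1]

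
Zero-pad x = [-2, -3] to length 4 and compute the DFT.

Original 2-point DFT: [-5, 1]
Zero-padded 4-point DFT provides frequency interpolation.

DFT_4([x, 0, ...]) = [-5, -2+3i, 1, -2-3i]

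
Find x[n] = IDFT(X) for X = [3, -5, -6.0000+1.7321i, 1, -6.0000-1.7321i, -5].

x[n] = (1/6) Σ(k=0 to 5) X[k] · e^(2πikn/6)

Computing each x[n]:
x[0] = -3
x[1] = 0
x[2] = 3
x[3] = 0
x[4] = 2
x[5] = 1

x = [-3, 0, 3, 0, 2, 1]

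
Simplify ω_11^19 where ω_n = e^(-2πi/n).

Since ω_11^11 = 1, powers reduce modulo 11.
19 mod 11 = 8
So ω_11^19 = ω_11^8 = e^(-2πi·8/11)

ω_11^19 = ω_11^8 = -0.1423+0.9898i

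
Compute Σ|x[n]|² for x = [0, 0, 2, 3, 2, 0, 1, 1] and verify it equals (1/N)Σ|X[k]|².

Time domain:
Σ|x[n]|² = |0|² + |0|² + |2|² + |3|² + |2|² + |0|² + |1|² + |1|² = 19.0000

Frequency domain:
(1/8)Σ|X[k]|² = (1/8)(|9|² + |-3.4142-2.4142i|² + |-1+4i|² + |-0.5858-0.4142i|² + |1|² + |-0.5858+0.4142i|² + |-1-4i|² + |-3.4142+2.4142i|²) = (1/8)·152.0000 = 19.0000

Both sides agree, confirming Parseval's theorem.

Σ|x[n]|² = (1/N)Σ|X[k]|² = 19.0000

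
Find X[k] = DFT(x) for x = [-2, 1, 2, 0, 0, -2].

X[k] = Σ(n=0 to 5) x[n] · ω_6^(nk)
where ω_6 = e^(-2πi/6)

Computing each X[k]:
X[0] = -1
X[1] = -3.5000-4.3301i
X[2] = -2.5000-0.8660i
X[3] = 1
X[4] = -2.5000+0.8660i
X[5] = -3.5000+4.3301i

X = [-1, -3.5000-4.3301i, -2.5000-0.8660i, 1, -2.5000+0.8660i, -3.5000+4.3301i]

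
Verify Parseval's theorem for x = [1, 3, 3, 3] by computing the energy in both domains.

Time domain:
Σ|x[n]|² = |1|² + |3|² + |3|² + |3|² = 28.0000

Frequency domain:
(1/4)Σ|X[k]|² = (1/4)(|10|² + |-2|² + |-2|² + |-2|²) = (1/4)·112.0000 = 28.0000

Both sides agree, confirming Parseval's theorem.

Σ|x[n]|² = (1/N)Σ|X[k]|² = 28.0000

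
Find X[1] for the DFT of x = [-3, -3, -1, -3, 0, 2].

X[1] = Σ(n=0 to 5) x[n] · ω_6^(1n) where ω_6 = e^(-2πi/6)
= (-3)·ω_6^0 + (-3)·ω_6^1 + (-1)·ω_6^2 + (-3)·ω_6^3 + (0)·ω_6^4 + (2)·ω_6^5

X[1] = 5.1962i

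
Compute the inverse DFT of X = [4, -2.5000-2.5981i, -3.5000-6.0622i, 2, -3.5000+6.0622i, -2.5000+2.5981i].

x[n] = (1/6) Σ(k=0 to 5) X[k] · e^(2πikn/6)

Computing each x[n]:
x[0] = -1
x[1] = 3
x[2] = 1
x[3] = 0
x[4] = 3
x[5] = -2

x = [-1, 3, 1, 0, 3, -2]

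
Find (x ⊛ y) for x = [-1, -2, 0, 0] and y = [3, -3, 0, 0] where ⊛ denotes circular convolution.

(x ⊛ y)[n] = Σ(m=0 to 3) x[m] · y[(n-m) mod 4]

Computing each output sample:
(x ⊛ y)[0] = -3
(x ⊛ y)[1] = -3
(x ⊛ y)[2] = 6
(x ⊛ y)[3] = 0

x ⊛ y = [-3, -3, 6, 0]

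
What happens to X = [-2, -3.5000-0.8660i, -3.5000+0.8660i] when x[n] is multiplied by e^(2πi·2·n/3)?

Modulation property: DFT(ω_3^(-2n)·x[n]) = X[(k-2) mod 3], so circularly shift X by 2 positions.

X[k-2] = [-3.5000-0.8660i, -3.5000+0.8660i, -2]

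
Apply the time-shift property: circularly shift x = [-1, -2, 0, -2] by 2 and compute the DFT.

Time shift by 2: X_shifted[k] = ω_4^(2k) · X[k]
Shifted x = [0, -2, -1, -2]

DFT(x[n-2]) = [-5, 1, 3, 1]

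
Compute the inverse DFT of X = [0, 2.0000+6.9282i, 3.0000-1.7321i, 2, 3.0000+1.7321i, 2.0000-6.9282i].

x[n] = (1/6) Σ(k=0 to 5) X[k] · e^(2πikn/6)

Computing each x[n]:
x[0] = 2
x[1] = -2
x[2] = -3
x[3] = 0
x[4] = 2
x[5] = 1

x = [2, -2, -3, 0, 2, 1]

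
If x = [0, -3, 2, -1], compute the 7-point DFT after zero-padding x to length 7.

Original 4-point DFT: [-2, -2+2i, 6, -2-2i]
Zero-padded 7-point DFT provides frequency interpolation.

DFT_7([x, 0, ...]) = [-2, -1.4145+0.8295i, -1.7579+3.0107i, 4.1724+3.8402i, 4.1724-3.8402i, -1.7579-3.0107i, -1.4145-0.8295i]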